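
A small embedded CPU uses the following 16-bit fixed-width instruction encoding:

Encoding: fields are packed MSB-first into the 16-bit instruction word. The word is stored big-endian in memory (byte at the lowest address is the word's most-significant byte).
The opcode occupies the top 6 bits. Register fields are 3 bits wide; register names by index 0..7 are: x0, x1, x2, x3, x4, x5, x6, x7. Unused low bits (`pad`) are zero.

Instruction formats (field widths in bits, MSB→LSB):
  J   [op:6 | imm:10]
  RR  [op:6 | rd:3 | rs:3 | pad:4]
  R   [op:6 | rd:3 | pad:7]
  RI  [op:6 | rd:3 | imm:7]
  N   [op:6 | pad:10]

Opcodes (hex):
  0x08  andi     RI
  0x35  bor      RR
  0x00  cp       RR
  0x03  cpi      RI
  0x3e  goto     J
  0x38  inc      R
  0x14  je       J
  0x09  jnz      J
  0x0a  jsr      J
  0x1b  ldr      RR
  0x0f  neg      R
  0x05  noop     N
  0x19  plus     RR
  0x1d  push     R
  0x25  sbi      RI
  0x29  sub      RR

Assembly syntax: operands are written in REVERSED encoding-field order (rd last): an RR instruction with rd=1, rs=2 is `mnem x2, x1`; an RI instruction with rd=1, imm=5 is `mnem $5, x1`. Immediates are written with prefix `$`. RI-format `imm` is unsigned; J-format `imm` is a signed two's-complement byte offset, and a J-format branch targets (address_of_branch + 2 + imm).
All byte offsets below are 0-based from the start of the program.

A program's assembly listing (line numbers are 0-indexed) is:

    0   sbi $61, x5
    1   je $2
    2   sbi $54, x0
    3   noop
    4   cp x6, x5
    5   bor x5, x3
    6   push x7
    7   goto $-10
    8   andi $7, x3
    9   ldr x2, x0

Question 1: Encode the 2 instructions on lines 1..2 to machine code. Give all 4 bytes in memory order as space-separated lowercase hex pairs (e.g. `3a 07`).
1. je fields op=0x14:6|imm=2:10 → word 5002h → 50 02
2. sbi fields op=0x25:6|rd=0:3|imm=54:7 → word 9436h → 94 36

50 02 94 36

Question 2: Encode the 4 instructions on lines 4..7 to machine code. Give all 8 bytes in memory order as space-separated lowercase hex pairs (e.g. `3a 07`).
02 e0 d5 d0 77 80 fb f6

4. cp fields op=0x0:6|rd=5:3|rs=6:3|pad=0:4 → word 02e0h → 02 e0
5. bor fields op=0x35:6|rd=3:3|rs=5:3|pad=0:4 → word d5d0h → d5 d0
6. push fields op=0x1d:6|rd=7:3|pad=0:7 → word 7780h → 77 80
7. goto fields op=0x3e:6|imm=-10:10 → word fbf6h → fb f6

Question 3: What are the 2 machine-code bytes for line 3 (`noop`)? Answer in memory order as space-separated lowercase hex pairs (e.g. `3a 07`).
14 00

3. noop fields op=0x5:6|pad=0:10 → word 1400h → 14 00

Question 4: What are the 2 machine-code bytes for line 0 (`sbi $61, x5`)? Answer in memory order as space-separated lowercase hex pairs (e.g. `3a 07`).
L0: sbi op=0x25:6|rd=5:3|imm=61:7 ⇒ 0x96bd ⇒ big 96 bd

96 bd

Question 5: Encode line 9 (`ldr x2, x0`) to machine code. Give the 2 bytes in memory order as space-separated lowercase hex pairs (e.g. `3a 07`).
6c 20

line 9 (ldr): pack op=0x1b:6|rd=0:3|rs=2:3|pad=0:4 = 0x6c20; big→ 6c 20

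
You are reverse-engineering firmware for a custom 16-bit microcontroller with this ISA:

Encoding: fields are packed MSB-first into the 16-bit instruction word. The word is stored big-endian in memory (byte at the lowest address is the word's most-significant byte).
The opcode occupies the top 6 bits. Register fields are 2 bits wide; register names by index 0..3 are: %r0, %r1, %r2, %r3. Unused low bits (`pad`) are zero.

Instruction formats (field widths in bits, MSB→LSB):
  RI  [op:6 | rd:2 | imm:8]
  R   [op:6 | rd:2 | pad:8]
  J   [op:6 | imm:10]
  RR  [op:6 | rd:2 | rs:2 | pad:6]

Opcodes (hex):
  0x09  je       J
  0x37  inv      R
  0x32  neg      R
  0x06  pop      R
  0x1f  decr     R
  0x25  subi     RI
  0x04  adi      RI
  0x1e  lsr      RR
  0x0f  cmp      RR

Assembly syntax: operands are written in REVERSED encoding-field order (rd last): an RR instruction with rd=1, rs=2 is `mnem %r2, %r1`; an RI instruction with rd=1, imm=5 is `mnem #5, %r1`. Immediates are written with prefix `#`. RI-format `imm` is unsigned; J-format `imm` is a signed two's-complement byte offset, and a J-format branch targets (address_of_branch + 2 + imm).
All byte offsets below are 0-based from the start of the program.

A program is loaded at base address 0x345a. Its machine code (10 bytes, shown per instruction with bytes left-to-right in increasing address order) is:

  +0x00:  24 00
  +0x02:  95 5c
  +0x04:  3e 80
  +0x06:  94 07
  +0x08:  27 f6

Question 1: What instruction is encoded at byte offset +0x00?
je #0

[00] 24 00 → 0x2400
  op=0x2400>>10=0x9 ⇒ je (J)
  imm@[9:0]=0x0 ⇒ #0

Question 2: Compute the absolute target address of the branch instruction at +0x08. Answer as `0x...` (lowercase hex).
0x345a

+0x08: 27 f6 ⇒ word 0x27f6 (big)
  opcode bits[15:10]=0x9: je/J
  imm: (w>>0)&0x3ff=0x3f6 (s10→-10) → #-10
  target = base 0x345a + off 0x08 + 2 + imm -10 = 0x345a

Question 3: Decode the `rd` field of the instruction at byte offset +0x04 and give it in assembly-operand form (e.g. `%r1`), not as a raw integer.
%r2

[04] 3e 80 → 0x3e80
  top 6b → 0xf → cmp [RR]
  rd: (w>>8)&0x3=0x2 → %r2
  rs: (w>>6)&0x3=0x2 → %r2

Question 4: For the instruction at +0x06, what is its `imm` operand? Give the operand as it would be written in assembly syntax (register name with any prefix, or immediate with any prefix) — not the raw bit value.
#7

off 0x06: read 94 07 as big → 0x9407
  op=0x9407>>10=0x25 ⇒ subi (RI)
  [9:8] rd=0 = %r0
  [7:0] imm=7 = #7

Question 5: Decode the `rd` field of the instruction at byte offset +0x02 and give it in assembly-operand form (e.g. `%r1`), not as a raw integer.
+0x02: 95 5c ⇒ word 0x955c (big)
  top 6b → 0x25 → subi [RI]
  rd@[9:8]=0x1 ⇒ %r1
  imm@[7:0]=0x5c ⇒ #92

%r1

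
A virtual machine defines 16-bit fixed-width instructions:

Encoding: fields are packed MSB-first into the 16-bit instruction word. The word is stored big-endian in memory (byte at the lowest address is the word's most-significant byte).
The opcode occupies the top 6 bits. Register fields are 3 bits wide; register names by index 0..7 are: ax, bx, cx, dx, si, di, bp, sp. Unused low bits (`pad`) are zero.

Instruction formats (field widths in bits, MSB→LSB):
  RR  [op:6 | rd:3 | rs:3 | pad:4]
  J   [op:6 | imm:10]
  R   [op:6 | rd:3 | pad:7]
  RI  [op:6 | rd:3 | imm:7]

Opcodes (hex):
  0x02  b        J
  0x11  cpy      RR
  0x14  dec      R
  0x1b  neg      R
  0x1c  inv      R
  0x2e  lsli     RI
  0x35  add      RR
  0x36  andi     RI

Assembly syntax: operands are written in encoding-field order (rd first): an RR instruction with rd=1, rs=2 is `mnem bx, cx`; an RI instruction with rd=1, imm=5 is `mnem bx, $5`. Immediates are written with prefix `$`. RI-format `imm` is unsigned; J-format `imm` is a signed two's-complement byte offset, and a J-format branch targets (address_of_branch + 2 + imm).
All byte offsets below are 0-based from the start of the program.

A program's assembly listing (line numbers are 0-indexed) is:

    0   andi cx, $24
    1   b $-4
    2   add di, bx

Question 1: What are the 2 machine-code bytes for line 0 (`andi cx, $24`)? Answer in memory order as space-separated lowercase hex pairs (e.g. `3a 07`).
d9 18

L0: andi op=0x36:6|rd=2:3|imm=24:7 ⇒ 0xd918 ⇒ big d9 18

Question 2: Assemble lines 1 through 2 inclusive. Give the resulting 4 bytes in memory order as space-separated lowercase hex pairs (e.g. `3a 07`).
L1: b op=0x2:6|imm=-4:10 ⇒ 0x0bfc ⇒ big 0b fc
L2: add op=0x35:6|rd=5:3|rs=1:3|pad=0:4 ⇒ 0xd690 ⇒ big d6 90

0b fc d6 90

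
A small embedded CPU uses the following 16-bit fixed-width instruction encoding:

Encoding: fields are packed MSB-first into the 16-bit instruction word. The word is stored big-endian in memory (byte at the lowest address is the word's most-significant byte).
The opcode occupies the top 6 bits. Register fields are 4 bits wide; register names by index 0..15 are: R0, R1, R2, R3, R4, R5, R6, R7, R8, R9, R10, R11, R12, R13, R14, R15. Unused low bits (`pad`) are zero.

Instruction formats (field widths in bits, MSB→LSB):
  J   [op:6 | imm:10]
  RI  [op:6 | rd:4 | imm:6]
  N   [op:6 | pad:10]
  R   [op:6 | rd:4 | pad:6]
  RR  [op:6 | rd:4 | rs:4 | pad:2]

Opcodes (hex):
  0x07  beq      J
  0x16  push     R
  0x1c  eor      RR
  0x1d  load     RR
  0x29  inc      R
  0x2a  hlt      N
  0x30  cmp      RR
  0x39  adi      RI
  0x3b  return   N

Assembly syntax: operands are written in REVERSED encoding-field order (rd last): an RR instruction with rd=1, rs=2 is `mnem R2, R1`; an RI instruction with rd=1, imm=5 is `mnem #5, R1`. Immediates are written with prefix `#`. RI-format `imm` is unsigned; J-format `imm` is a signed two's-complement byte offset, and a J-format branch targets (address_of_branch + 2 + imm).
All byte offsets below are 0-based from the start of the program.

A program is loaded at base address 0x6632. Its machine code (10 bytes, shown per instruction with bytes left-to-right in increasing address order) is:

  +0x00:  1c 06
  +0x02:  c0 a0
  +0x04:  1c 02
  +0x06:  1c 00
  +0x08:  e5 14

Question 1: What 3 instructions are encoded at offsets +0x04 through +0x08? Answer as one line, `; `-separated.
+0x04: 1c 02 ⇒ word 0x1c02 (big)
  top 6b → 0x7 → beq [J]
  imm@[9:0]=0x2 ⇒ #2
+0x06: 1c 00 ⇒ word 0x1c00 (big)
  top 6b → 0x7 → beq [J]
  imm@[9:0]=0x0 ⇒ #0
+0x08: e5 14 ⇒ word 0xe514 (big)
  top 6b → 0x39 → adi [RI]
  rd@[9:6]=0x4 ⇒ R4
  imm@[5:0]=0x14 ⇒ #20

beq #2; beq #0; adi #20, R4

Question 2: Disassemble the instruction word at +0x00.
beq #6

off 0x00: read 1c 06 as big → 0x1c06
  op=0x1c06>>10=0x7 ⇒ beq (J)
  [9:0] imm=6 = #6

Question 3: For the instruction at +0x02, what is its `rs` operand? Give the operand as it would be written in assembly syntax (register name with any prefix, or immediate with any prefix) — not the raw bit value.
@+02  big-endian(c0 a0) = 0xc0a0
  top 6b → 0x30 → cmp [RR]
  [9:6] rd=2 = R2
  [5:2] rs=8 = R8

R8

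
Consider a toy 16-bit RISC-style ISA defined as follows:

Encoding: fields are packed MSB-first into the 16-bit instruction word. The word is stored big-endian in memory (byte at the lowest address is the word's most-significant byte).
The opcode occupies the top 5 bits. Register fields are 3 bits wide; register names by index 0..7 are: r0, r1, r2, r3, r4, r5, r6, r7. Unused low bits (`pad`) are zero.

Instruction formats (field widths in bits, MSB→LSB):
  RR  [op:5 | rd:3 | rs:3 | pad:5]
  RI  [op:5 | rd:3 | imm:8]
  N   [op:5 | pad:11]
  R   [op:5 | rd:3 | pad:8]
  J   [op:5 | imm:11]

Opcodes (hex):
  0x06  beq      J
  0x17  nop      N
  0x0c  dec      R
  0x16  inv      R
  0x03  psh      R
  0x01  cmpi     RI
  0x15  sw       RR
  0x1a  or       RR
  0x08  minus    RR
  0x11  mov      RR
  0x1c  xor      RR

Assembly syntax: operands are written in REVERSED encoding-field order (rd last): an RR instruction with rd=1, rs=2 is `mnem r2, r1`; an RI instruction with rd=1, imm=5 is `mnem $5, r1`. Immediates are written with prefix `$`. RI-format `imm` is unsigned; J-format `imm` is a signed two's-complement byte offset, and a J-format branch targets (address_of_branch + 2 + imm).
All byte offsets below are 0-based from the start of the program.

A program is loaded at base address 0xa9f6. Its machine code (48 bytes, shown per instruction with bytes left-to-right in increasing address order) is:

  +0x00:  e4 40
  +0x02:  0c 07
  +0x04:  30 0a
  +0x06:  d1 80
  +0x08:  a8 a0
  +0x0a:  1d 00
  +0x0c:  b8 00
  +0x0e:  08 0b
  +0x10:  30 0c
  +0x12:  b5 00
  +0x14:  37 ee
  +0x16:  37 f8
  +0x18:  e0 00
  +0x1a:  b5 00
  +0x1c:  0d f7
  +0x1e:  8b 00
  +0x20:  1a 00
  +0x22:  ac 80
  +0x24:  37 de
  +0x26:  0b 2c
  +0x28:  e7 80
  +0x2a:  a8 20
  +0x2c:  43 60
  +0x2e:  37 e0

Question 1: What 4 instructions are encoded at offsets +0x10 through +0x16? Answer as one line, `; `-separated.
beq $12; inv r5; beq $-18; beq $-8

[10] 30 0c → 0x300c
  op=0x300c>>11=0x6 ⇒ beq (J)
  [10:0] imm=12 = $12
[12] b5 00 → 0xb500
  op=0xb500>>11=0x16 ⇒ inv (R)
  [10:8] rd=5 = r5
[14] 37 ee → 0x37ee
  op=0x37ee>>11=0x6 ⇒ beq (J)
  [10:0] imm=2030 (s11→-18) = $-18
[16] 37 f8 → 0x37f8
  op=0x37f8>>11=0x6 ⇒ beq (J)
  [10:0] imm=2040 (s11→-8) = $-8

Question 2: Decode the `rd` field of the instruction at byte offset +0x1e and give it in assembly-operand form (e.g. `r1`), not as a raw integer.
r3

off 0x1e: read 8b 00 as big → 0x8b00
  top 5b → 0x11 → mov [RR]
  rd: (w>>8)&0x7=0x3 → r3
  rs: (w>>5)&0x7=0x0 → r0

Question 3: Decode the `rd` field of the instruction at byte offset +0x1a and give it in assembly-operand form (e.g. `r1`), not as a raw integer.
r5

[1a] b5 00 → 0xb500
  opcode bits[15:11]=0x16: inv/R
  rd: (w>>8)&0x7=0x5 → r5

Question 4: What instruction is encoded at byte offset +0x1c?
+0x1c: 0d f7 ⇒ word 0x0df7 (big)
  top 5b → 0x1 → cmpi [RI]
  [10:8] rd=5 = r5
  [7:0] imm=247 = $247

cmpi $247, r5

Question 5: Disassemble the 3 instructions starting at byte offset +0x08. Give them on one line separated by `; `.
[08] a8 a0 → 0xa8a0
  opcode bits[15:11]=0x15: sw/RR
  [10:8] rd=0 = r0
  [7:5] rs=5 = r5
[0a] 1d 00 → 0x1d00
  opcode bits[15:11]=0x3: psh/R
  [10:8] rd=5 = r5
[0c] b8 00 → 0xb800
  opcode bits[15:11]=0x17: nop/N

sw r5, r0; psh r5; nop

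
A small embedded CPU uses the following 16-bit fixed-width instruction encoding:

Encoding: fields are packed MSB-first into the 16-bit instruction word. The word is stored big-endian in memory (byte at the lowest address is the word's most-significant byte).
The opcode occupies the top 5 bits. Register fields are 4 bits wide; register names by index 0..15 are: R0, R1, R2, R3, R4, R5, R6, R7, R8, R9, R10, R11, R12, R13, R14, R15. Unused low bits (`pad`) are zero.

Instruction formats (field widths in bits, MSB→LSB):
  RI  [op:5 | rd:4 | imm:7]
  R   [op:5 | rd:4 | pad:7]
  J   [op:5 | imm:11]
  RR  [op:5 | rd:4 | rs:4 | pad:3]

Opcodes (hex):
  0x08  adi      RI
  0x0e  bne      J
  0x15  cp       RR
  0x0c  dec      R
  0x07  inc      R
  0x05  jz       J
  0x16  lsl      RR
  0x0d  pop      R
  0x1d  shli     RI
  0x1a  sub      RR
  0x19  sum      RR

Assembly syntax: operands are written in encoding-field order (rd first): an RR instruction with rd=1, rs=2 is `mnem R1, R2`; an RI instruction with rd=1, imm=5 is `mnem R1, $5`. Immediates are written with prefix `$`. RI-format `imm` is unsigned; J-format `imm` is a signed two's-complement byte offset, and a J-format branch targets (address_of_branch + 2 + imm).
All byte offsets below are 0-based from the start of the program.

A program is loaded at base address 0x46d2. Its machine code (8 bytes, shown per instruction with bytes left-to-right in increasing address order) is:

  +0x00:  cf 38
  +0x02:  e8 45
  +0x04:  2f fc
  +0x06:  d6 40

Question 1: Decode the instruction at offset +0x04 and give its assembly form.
jz $-4

+0x04: 2f fc ⇒ word 0x2ffc (big)
  top 5b → 0x5 → jz [J]
  imm@[10:0]=0x7fc (s11→-4) ⇒ $-4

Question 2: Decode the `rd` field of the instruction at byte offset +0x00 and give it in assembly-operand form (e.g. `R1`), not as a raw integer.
@+00  big-endian(cf 38) = 0xcf38
  opcode bits[15:11]=0x19: sum/RR
  rd: (w>>7)&0xf=0xe → R14
  rs: (w>>3)&0xf=0x7 → R7

R14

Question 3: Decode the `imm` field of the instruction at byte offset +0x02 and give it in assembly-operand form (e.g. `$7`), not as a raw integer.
off 0x02: read e8 45 as big → 0xe845
  op=0xe845>>11=0x1d ⇒ shli (RI)
  rd@[10:7]=0x0 ⇒ R0
  imm@[6:0]=0x45 ⇒ $69

$69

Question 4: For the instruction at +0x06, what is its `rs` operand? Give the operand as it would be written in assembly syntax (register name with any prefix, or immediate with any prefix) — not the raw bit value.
+0x06: d6 40 ⇒ word 0xd640 (big)
  top 5b → 0x1a → sub [RR]
  rd: (w>>7)&0xf=0xc → R12
  rs: (w>>3)&0xf=0x8 → R8

R8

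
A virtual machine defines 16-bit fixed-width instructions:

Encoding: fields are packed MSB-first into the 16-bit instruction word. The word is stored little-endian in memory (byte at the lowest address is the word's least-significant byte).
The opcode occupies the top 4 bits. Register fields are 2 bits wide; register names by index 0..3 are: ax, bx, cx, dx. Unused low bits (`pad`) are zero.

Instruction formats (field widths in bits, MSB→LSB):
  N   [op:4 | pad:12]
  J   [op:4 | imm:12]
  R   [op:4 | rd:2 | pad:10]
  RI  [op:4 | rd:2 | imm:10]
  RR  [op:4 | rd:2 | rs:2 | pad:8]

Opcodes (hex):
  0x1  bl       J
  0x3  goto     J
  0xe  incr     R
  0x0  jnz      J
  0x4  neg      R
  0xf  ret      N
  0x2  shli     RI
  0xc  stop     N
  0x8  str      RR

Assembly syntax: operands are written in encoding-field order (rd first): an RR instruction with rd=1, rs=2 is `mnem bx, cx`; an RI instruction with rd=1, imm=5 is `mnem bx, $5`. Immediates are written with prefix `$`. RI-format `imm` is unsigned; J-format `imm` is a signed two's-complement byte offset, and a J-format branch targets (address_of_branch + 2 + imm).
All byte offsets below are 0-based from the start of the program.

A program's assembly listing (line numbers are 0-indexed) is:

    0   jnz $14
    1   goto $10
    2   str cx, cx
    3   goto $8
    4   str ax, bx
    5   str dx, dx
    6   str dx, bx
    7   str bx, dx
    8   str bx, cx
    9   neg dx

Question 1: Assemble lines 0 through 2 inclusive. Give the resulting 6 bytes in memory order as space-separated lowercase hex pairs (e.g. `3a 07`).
0. jnz fields op=0x0:4|imm=14:12 → word 000eh → 0e 00
1. goto fields op=0x3:4|imm=10:12 → word 300ah → 0a 30
2. str fields op=0x8:4|rd=2:2|rs=2:2|pad=0:8 → word 8a00h → 00 8a

0e 00 0a 30 00 8a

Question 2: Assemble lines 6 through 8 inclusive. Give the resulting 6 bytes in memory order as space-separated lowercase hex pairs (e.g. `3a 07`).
6. str fields op=0x8:4|rd=3:2|rs=1:2|pad=0:8 → word 8d00h → 00 8d
7. str fields op=0x8:4|rd=1:2|rs=3:2|pad=0:8 → word 8700h → 00 87
8. str fields op=0x8:4|rd=1:2|rs=2:2|pad=0:8 → word 8600h → 00 86

00 8d 00 87 00 86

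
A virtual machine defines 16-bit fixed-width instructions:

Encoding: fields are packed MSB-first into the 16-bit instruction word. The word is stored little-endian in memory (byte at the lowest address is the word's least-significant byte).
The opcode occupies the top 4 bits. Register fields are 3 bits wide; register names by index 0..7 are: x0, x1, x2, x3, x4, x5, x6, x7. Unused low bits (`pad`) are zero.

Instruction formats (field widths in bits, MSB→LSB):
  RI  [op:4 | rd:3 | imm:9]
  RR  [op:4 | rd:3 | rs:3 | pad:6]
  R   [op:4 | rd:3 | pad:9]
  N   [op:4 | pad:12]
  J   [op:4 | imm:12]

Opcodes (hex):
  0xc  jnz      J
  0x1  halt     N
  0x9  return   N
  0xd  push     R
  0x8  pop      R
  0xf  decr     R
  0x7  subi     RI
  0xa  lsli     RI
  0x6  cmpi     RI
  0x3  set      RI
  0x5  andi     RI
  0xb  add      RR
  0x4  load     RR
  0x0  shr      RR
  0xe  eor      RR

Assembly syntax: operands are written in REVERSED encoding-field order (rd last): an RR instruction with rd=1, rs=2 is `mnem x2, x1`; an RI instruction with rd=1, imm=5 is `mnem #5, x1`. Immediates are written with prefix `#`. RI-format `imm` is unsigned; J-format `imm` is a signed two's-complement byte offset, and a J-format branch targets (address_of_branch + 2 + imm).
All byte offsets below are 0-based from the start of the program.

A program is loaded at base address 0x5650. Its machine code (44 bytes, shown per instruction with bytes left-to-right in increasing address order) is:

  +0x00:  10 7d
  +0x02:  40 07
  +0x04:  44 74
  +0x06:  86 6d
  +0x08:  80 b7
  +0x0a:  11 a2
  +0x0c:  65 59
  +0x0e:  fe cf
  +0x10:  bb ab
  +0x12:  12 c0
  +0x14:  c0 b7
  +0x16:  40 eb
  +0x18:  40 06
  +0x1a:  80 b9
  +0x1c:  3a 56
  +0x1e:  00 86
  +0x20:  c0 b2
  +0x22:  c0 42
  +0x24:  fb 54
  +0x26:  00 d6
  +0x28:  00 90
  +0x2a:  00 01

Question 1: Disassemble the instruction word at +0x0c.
andi #357, x4

+0x0c: 65 59 ⇒ word 0x5965 (little)
  top 4b → 0x5 → andi [RI]
  rd@[11:9]=0x4 ⇒ x4
  imm@[8:0]=0x165 ⇒ #357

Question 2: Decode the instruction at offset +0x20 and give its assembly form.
@+20  little-endian(c0 b2) = 0xb2c0
  top 4b → 0xb → add [RR]
  rd@[11:9]=0x1 ⇒ x1
  rs@[8:6]=0x3 ⇒ x3

add x3, x1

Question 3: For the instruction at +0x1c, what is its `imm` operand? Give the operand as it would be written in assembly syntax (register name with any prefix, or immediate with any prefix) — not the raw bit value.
[1c] 3a 56 → 0x563a
  opcode bits[15:12]=0x5: andi/RI
  rd: (w>>9)&0x7=0x3 → x3
  imm: (w>>0)&0x1ff=0x3a → #58

#58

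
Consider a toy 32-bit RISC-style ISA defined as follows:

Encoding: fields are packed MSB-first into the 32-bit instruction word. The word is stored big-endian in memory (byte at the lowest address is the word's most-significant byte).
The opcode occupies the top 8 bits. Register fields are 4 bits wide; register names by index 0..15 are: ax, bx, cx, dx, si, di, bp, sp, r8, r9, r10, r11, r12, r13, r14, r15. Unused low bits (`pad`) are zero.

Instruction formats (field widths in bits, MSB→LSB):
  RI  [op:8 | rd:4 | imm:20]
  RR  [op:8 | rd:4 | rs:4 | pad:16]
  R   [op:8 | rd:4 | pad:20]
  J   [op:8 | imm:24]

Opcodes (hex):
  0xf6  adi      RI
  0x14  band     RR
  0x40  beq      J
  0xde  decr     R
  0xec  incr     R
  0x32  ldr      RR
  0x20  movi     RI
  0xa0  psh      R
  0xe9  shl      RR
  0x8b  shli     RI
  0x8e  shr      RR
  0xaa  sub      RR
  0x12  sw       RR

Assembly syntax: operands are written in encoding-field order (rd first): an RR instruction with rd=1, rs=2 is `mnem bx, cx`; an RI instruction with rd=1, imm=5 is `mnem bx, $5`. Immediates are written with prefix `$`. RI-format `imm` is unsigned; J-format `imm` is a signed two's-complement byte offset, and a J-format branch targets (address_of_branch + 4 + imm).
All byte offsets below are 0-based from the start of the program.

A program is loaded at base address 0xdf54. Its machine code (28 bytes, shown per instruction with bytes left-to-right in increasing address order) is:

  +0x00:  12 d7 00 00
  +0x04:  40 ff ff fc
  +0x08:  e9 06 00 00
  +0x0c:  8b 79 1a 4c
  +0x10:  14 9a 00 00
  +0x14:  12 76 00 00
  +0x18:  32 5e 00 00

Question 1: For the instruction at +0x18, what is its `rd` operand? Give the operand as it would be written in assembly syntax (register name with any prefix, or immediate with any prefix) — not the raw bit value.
off 0x18: read 32 5e 00 00 as big → 0x325e0000
  op=0x325e0000>>24=0x32 ⇒ ldr (RR)
  [23:20] rd=5 = di
  [19:16] rs=14 = r14

di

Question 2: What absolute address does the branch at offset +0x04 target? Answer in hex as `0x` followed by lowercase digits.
0xdf58

@+04  big-endian(40 ff ff fc) = 0x40fffffc
  opcode bits[31:24]=0x40: beq/J
  imm: (w>>0)&0xffffff=0xfffffc (s24→-4) → $-4
  target = base 0xdf54 + off 0x04 + 4 + imm -4 = 0xdf58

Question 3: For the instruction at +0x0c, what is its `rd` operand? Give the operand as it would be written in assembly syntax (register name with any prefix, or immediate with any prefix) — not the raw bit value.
off 0x0c: read 8b 79 1a 4c as big → 0x8b791a4c
  opcode bits[31:24]=0x8b: shli/RI
  rd: (w>>20)&0xf=0x7 → sp
  imm: (w>>0)&0xfffff=0x91a4c → $596556

sp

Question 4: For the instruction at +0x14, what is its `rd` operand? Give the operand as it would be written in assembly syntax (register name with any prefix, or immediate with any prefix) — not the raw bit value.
sp

[14] 12 76 00 00 → 0x12760000
  op=0x12760000>>24=0x12 ⇒ sw (RR)
  rd: (w>>20)&0xf=0x7 → sp
  rs: (w>>16)&0xf=0x6 → bp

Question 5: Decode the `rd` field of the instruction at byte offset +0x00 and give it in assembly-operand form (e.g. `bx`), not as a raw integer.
@+00  big-endian(12 d7 00 00) = 0x12d70000
  op=0x12d70000>>24=0x12 ⇒ sw (RR)
  rd: (w>>20)&0xf=0xd → r13
  rs: (w>>16)&0xf=0x7 → sp

r13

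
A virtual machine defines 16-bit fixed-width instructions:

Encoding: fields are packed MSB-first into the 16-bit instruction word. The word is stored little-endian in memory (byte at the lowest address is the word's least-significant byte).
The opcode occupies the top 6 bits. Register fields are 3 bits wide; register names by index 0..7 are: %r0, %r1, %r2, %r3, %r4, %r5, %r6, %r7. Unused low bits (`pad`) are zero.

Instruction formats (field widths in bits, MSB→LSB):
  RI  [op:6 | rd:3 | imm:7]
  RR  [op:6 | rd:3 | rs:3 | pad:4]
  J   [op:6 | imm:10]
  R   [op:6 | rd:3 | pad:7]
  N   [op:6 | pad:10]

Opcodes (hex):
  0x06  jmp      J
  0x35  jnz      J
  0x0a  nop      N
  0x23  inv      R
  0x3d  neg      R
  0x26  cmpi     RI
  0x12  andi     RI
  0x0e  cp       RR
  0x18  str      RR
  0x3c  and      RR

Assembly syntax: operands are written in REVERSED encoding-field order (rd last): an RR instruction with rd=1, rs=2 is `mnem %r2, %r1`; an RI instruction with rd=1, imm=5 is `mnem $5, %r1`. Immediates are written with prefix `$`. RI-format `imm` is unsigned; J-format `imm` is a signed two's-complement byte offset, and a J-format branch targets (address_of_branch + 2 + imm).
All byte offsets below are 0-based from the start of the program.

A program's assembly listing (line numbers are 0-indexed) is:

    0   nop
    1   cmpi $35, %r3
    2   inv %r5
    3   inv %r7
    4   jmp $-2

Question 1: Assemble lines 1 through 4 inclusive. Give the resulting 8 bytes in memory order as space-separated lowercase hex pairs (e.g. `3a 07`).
a3 99 80 8e 80 8f fe 1b

1. cmpi fields op=0x26:6|rd=3:3|imm=35:7 → word 99a3h → a3 99
2. inv fields op=0x23:6|rd=5:3|pad=0:7 → word 8e80h → 80 8e
3. inv fields op=0x23:6|rd=7:3|pad=0:7 → word 8f80h → 80 8f
4. jmp fields op=0x6:6|imm=-2:10 → word 1bfeh → fe 1b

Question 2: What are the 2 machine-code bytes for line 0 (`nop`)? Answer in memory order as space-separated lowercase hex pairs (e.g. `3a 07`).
L0: nop op=0xa:6|pad=0:10 ⇒ 0x2800 ⇒ little 00 28

00 28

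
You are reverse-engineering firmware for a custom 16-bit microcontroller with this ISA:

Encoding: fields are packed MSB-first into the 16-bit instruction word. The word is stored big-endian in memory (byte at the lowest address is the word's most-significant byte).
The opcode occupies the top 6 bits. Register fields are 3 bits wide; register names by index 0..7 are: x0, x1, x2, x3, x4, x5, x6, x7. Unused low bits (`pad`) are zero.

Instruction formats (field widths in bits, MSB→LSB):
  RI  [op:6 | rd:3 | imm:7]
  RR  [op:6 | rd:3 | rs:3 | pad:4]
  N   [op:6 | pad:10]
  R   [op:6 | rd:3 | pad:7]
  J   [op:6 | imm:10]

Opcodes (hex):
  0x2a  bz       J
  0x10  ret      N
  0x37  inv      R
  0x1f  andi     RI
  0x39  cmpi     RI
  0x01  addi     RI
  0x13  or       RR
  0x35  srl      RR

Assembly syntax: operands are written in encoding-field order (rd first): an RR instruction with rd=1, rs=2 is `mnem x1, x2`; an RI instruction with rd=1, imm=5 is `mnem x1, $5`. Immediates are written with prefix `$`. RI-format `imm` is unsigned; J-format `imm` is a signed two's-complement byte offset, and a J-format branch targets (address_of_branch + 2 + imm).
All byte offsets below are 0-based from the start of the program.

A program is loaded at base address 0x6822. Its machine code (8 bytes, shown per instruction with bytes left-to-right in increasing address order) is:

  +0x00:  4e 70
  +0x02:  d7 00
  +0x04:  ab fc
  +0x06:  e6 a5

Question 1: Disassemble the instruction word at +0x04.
bz $-4

off 0x04: read ab fc as big → 0xabfc
  op=0xabfc>>10=0x2a ⇒ bz (J)
  imm: (w>>0)&0x3ff=0x3fc (s10→-4) → $-4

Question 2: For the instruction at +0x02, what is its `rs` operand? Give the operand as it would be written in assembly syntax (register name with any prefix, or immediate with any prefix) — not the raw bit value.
off 0x02: read d7 00 as big → 0xd700
  opcode bits[15:10]=0x35: srl/RR
  [9:7] rd=6 = x6
  [6:4] rs=0 = x0

x0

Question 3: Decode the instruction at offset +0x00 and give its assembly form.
or x4, x7

[00] 4e 70 → 0x4e70
  opcode bits[15:10]=0x13: or/RR
  rd: (w>>7)&0x7=0x4 → x4
  rs: (w>>4)&0x7=0x7 → x7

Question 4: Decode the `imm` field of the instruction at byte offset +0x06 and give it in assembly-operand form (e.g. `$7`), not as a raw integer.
$37

@+06  big-endian(e6 a5) = 0xe6a5
  opcode bits[15:10]=0x39: cmpi/RI
  [9:7] rd=5 = x5
  [6:0] imm=37 = $37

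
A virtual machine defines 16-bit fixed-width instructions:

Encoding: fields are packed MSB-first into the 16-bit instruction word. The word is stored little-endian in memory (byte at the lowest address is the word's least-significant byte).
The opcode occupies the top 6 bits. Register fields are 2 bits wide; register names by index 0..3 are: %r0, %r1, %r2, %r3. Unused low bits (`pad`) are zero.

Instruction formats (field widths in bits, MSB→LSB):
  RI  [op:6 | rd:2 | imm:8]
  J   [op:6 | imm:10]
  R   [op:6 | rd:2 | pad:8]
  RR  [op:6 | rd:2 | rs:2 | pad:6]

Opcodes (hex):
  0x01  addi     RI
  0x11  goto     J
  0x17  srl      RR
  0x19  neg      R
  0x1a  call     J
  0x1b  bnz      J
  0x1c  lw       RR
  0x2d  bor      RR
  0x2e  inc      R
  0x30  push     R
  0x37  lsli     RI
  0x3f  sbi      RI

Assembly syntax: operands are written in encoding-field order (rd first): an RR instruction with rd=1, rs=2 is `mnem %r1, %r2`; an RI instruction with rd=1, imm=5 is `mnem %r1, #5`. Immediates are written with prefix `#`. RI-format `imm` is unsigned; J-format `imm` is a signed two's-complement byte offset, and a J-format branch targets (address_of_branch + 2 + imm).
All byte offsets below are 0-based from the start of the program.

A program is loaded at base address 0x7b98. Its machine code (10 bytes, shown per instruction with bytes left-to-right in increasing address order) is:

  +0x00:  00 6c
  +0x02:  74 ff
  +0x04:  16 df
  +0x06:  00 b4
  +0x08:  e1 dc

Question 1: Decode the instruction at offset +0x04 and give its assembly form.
lsli %r3, #22

off 0x04: read 16 df as little → 0xdf16
  op=0xdf16>>10=0x37 ⇒ lsli (RI)
  rd: (w>>8)&0x3=0x3 → %r3
  imm: (w>>0)&0xff=0x16 → #22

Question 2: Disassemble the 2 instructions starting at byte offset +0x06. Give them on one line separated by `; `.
+0x06: 00 b4 ⇒ word 0xb400 (little)
  top 6b → 0x2d → bor [RR]
  rd: (w>>8)&0x3=0x0 → %r0
  rs: (w>>6)&0x3=0x0 → %r0
+0x08: e1 dc ⇒ word 0xdce1 (little)
  top 6b → 0x37 → lsli [RI]
  rd: (w>>8)&0x3=0x0 → %r0
  imm: (w>>0)&0xff=0xe1 → #225

bor %r0, %r0; lsli %r0, #225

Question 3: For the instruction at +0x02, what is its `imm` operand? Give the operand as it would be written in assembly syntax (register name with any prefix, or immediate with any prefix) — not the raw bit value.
off 0x02: read 74 ff as little → 0xff74
  top 6b → 0x3f → sbi [RI]
  [9:8] rd=3 = %r3
  [7:0] imm=116 = #116

#116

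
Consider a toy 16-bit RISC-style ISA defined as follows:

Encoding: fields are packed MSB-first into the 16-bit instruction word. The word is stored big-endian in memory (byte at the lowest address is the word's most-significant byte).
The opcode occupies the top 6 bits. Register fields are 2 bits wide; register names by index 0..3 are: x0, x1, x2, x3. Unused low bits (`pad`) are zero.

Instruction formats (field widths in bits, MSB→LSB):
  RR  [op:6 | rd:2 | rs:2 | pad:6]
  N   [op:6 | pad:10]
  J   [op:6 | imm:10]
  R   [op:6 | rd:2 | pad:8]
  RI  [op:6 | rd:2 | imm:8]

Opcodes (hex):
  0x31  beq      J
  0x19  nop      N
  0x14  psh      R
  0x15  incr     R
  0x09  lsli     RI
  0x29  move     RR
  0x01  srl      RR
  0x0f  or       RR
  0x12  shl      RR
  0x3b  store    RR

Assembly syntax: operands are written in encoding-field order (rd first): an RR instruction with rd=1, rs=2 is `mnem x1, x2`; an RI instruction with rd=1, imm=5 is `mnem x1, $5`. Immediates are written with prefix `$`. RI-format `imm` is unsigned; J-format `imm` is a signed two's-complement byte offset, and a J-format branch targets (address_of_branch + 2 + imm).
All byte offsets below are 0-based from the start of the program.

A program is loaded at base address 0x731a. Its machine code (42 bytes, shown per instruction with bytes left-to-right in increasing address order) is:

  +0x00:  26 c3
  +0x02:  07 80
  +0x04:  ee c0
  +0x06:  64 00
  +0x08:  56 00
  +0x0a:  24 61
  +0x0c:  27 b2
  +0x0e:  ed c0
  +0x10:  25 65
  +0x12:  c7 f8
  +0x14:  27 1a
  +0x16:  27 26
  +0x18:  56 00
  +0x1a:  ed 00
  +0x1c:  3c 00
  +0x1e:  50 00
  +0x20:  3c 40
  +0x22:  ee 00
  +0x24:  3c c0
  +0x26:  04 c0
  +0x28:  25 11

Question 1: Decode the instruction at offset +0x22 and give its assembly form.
store x2, x0

+0x22: ee 00 ⇒ word 0xee00 (big)
  opcode bits[15:10]=0x3b: store/RR
  rd: (w>>8)&0x3=0x2 → x2
  rs: (w>>6)&0x3=0x0 → x0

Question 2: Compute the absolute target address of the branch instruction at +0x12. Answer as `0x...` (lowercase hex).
@+12  big-endian(c7 f8) = 0xc7f8
  op=0xc7f8>>10=0x31 ⇒ beq (J)
  imm: (w>>0)&0x3ff=0x3f8 (s10→-8) → $-8
  target = base 0x731a + off 0x12 + 2 + imm -8 = 0x7326

0x7326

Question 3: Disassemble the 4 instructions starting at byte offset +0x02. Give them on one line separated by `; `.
srl x3, x2; store x2, x3; nop; incr x2

+0x02: 07 80 ⇒ word 0x0780 (big)
  op=0x0780>>10=0x1 ⇒ srl (RR)
  rd: (w>>8)&0x3=0x3 → x3
  rs: (w>>6)&0x3=0x2 → x2
+0x04: ee c0 ⇒ word 0xeec0 (big)
  op=0xeec0>>10=0x3b ⇒ store (RR)
  rd: (w>>8)&0x3=0x2 → x2
  rs: (w>>6)&0x3=0x3 → x3
+0x06: 64 00 ⇒ word 0x6400 (big)
  op=0x6400>>10=0x19 ⇒ nop (N)
+0x08: 56 00 ⇒ word 0x5600 (big)
  op=0x5600>>10=0x15 ⇒ incr (R)
  rd: (w>>8)&0x3=0x2 → x2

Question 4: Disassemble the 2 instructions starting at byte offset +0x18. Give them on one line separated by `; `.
incr x2; store x1, x0

+0x18: 56 00 ⇒ word 0x5600 (big)
  opcode bits[15:10]=0x15: incr/R
  rd: (w>>8)&0x3=0x2 → x2
+0x1a: ed 00 ⇒ word 0xed00 (big)
  opcode bits[15:10]=0x3b: store/RR
  rd: (w>>8)&0x3=0x1 → x1
  rs: (w>>6)&0x3=0x0 → x0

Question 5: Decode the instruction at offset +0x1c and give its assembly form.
+0x1c: 3c 00 ⇒ word 0x3c00 (big)
  top 6b → 0xf → or [RR]
  rd: (w>>8)&0x3=0x0 → x0
  rs: (w>>6)&0x3=0x0 → x0

or x0, x0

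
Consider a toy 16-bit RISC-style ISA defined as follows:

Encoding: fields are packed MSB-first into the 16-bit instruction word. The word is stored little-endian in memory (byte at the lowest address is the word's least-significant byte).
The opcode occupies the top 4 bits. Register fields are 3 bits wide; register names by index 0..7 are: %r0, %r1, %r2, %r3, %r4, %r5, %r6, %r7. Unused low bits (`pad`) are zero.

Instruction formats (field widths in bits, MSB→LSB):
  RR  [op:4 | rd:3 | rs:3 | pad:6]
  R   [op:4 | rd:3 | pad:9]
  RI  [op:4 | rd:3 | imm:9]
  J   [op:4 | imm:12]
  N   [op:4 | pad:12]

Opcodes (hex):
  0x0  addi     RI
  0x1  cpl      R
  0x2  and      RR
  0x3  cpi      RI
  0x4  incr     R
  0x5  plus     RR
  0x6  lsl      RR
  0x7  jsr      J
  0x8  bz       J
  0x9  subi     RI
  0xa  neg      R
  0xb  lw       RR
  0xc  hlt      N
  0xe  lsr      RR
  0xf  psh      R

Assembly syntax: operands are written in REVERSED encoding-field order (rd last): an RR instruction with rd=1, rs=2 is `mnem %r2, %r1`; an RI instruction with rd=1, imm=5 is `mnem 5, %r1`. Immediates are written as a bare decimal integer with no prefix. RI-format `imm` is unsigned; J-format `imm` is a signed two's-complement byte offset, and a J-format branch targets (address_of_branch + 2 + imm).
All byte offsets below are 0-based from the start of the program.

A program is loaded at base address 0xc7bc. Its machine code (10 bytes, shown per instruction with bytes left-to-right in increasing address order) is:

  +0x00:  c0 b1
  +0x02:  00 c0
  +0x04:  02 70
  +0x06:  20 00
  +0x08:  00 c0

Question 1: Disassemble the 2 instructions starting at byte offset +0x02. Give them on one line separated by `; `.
[02] 00 c0 → 0xc000
  top 4b → 0xc → hlt [N]
[04] 02 70 → 0x7002
  top 4b → 0x7 → jsr [J]
  imm@[11:0]=0x2 ⇒ 2

hlt; jsr 2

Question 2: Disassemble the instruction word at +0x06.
addi 32, %r0

+0x06: 20 00 ⇒ word 0x0020 (little)
  op=0x0020>>12=0x0 ⇒ addi (RI)
  rd: (w>>9)&0x7=0x0 → %r0
  imm: (w>>0)&0x1ff=0x20 → 32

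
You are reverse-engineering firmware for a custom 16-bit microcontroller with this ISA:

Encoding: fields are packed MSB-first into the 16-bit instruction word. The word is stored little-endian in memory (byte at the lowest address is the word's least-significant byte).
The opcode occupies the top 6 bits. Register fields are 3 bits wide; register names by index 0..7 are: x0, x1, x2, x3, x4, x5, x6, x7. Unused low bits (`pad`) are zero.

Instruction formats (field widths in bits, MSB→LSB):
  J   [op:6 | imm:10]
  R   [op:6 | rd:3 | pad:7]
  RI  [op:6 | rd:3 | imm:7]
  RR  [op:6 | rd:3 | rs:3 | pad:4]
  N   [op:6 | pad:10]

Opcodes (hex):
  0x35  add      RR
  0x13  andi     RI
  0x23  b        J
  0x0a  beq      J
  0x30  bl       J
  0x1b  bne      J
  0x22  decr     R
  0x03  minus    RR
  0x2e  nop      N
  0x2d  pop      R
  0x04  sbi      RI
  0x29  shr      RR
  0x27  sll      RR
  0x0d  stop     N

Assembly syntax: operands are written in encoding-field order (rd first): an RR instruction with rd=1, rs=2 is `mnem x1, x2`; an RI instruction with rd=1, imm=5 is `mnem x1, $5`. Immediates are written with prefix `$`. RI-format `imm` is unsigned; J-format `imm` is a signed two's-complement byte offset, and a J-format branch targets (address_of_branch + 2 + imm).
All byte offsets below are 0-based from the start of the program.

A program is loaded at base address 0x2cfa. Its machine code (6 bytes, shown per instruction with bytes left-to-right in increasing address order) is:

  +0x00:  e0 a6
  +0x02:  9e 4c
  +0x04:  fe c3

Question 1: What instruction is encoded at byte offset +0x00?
off 0x00: read e0 a6 as little → 0xa6e0
  op=0xa6e0>>10=0x29 ⇒ shr (RR)
  rd: (w>>7)&0x7=0x5 → x5
  rs: (w>>4)&0x7=0x6 → x6

shr x5, x6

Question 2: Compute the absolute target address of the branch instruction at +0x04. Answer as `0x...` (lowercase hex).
0x2cfe

off 0x04: read fe c3 as little → 0xc3fe
  opcode bits[15:10]=0x30: bl/J
  [9:0] imm=1022 (s10→-2) = $-2
  target = base 0x2cfa + off 0x04 + 2 + imm -2 = 0x2cfe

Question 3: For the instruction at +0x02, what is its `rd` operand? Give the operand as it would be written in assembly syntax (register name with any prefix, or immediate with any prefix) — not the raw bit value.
x1

[02] 9e 4c → 0x4c9e
  opcode bits[15:10]=0x13: andi/RI
  rd@[9:7]=0x1 ⇒ x1
  imm@[6:0]=0x1e ⇒ $30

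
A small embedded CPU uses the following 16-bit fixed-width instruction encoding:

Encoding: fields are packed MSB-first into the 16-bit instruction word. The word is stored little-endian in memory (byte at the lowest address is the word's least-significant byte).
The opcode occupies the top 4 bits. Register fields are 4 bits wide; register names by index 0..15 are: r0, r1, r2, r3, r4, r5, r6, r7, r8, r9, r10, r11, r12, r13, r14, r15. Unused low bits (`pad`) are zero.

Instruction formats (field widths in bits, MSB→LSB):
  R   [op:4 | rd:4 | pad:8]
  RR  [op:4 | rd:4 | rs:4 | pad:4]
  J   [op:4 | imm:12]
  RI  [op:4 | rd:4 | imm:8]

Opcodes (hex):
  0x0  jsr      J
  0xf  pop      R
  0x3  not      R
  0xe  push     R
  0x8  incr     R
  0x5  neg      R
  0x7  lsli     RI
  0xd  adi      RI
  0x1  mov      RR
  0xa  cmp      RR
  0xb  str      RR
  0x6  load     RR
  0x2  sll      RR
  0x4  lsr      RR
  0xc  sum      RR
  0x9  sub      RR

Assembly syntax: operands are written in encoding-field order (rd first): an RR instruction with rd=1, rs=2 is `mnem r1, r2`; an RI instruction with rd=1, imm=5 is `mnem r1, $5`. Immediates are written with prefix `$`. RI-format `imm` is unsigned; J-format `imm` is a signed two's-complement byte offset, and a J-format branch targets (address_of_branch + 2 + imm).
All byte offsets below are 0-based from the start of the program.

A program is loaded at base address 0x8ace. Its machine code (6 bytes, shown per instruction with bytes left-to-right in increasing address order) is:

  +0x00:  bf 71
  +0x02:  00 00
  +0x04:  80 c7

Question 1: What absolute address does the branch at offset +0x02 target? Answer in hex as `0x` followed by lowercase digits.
0x8ad2

off 0x02: read 00 00 as little → 0x0000
  op=0x0000>>12=0x0 ⇒ jsr (J)
  imm@[11:0]=0x0 ⇒ $0
  target = base 0x8ace + off 0x02 + 2 + imm 0 = 0x8ad2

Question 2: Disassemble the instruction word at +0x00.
lsli r1, $191

off 0x00: read bf 71 as little → 0x71bf
  opcode bits[15:12]=0x7: lsli/RI
  rd@[11:8]=0x1 ⇒ r1
  imm@[7:0]=0xbf ⇒ $191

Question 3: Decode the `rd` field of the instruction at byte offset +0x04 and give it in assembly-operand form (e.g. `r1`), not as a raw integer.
@+04  little-endian(80 c7) = 0xc780
  top 4b → 0xc → sum [RR]
  [11:8] rd=7 = r7
  [7:4] rs=8 = r8

r7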